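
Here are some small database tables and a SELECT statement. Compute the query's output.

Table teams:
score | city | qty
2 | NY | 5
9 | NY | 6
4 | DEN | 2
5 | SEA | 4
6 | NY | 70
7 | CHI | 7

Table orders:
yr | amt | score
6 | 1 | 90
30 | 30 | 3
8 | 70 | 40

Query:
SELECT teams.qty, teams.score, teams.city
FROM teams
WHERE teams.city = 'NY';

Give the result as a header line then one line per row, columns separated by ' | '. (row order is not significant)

After WHERE (3 rows):
teams.score | teams.city | teams.qty
2 | NY | 5
9 | NY | 6
6 | NY | 70
After SELECT (3 rows):
teams.qty | teams.score | teams.city
5 | 2 | NY
6 | 9 | NY
70 | 6 | NY

== RESULT ==
teams.qty | teams.score | teams.city
5 | 2 | NY
6 | 9 | NY
70 | 6 | NY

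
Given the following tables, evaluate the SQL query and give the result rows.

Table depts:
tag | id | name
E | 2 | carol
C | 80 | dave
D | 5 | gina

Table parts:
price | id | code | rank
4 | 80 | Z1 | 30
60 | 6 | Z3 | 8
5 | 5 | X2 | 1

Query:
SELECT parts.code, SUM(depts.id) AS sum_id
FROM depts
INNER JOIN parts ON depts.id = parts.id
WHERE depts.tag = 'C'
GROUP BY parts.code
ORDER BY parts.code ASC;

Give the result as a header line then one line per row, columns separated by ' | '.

== RESULT ==
parts.code | sum_id
Z1 | 80

Derivation:
After JOIN parts (2 rows):
depts.tag | depts.id | depts.name | parts.price | parts.id | parts.code | parts.rank
C | 80 | dave | 4 | 80 | Z1 | 30
D | 5 | gina | 5 | 5 | X2 | 1
After WHERE (1 rows):
depts.tag | depts.id | depts.name | parts.price | parts.id | parts.code | parts.rank
C | 80 | dave | 4 | 80 | Z1 | 30
After GROUP BY (1 rows):
parts.code | sum_id
Z1 | 80
After ORDER BY (1 rows):
parts.code | sum_id
Z1 | 80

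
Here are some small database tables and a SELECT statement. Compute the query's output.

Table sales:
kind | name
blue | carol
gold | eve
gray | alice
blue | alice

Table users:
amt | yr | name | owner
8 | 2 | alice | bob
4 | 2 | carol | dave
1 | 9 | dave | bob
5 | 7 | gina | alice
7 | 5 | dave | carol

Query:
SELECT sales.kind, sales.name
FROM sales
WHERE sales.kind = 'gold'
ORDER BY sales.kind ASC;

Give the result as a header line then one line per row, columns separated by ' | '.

== RESULT ==
sales.kind | sales.name
gold | eve

Derivation:
After WHERE (1 rows):
sales.kind | sales.name
gold | eve
After SELECT (1 rows):
sales.kind | sales.name
gold | eve
After ORDER BY (1 rows):
sales.kind | sales.name
gold | eve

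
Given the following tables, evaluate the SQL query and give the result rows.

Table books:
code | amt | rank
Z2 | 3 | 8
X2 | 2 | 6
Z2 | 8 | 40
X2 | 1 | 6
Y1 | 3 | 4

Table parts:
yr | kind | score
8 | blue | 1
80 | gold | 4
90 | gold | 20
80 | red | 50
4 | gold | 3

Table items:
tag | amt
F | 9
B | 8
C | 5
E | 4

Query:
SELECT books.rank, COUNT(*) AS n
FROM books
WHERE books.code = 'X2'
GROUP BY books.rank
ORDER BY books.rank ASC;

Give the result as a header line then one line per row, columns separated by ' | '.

== RESULT ==
books.rank | n
6 | 2

Derivation:
After WHERE (2 rows):
books.code | books.amt | books.rank
X2 | 2 | 6
X2 | 1 | 6
After GROUP BY (1 rows):
books.rank | n
6 | 2
After ORDER BY (1 rows):
books.rank | n
6 | 2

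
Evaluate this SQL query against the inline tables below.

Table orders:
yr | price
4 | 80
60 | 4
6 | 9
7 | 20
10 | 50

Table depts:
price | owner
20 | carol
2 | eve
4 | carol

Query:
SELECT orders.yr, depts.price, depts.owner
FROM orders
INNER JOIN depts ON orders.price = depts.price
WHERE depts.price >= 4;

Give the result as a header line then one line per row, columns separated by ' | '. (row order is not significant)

== RESULT ==
orders.yr | depts.price | depts.owner
60 | 4 | carol
7 | 20 | carol

Derivation:
After JOIN depts (2 rows):
orders.yr | orders.price | depts.price | depts.owner
60 | 4 | 4 | carol
7 | 20 | 20 | carol
After WHERE (2 rows):
orders.yr | orders.price | depts.price | depts.owner
60 | 4 | 4 | carol
7 | 20 | 20 | carol
After SELECT (2 rows):
orders.yr | depts.price | depts.owner
60 | 4 | carol
7 | 20 | carol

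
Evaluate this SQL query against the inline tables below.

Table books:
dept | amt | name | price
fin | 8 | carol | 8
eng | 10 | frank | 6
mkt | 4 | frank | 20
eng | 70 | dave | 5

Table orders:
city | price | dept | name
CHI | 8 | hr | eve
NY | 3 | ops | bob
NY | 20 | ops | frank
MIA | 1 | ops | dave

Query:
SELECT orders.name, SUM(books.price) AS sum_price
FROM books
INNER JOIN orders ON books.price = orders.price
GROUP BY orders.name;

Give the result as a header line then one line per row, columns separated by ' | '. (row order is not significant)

== RESULT ==
orders.name | sum_price
eve | 8
frank | 20

Derivation:
After JOIN orders (2 rows):
books.dept | books.amt | books.name | books.price | orders.city | orders.price | orders.dept | orders.name
fin | 8 | carol | 8 | CHI | 8 | hr | eve
mkt | 4 | frank | 20 | NY | 20 | ops | frank
After GROUP BY (2 rows):
orders.name | sum_price
eve | 8
frank | 20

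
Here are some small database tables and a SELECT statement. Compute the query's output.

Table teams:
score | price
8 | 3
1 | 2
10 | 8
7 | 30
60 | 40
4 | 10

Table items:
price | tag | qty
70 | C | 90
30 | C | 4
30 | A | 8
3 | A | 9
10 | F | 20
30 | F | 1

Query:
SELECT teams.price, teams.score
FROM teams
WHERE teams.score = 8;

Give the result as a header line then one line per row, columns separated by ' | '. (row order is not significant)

== RESULT ==
teams.price | teams.score
3 | 8

Derivation:
After WHERE (1 rows):
teams.score | teams.price
8 | 3
After SELECT (1 rows):
teams.price | teams.score
3 | 8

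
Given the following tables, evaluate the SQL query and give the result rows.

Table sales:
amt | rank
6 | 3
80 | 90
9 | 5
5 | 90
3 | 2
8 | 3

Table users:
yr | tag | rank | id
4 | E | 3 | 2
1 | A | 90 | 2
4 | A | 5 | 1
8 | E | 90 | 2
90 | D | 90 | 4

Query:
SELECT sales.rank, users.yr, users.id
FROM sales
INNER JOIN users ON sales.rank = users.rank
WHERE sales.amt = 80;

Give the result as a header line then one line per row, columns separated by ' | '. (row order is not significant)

After JOIN users (9 rows):
sales.amt | sales.rank | users.yr | users.tag | users.rank | users.id
6 | 3 | 4 | E | 3 | 2
80 | 90 | 1 | A | 90 | 2
80 | 90 | 8 | E | 90 | 2
80 | 90 | 90 | D | 90 | 4
9 | 5 | 4 | A | 5 | 1
5 | 90 | 1 | A | 90 | 2
5 | 90 | 8 | E | 90 | 2
5 | 90 | 90 | D | 90 | 4
8 | 3 | 4 | E | 3 | 2
After WHERE (3 rows):
sales.amt | sales.rank | users.yr | users.tag | users.rank | users.id
80 | 90 | 1 | A | 90 | 2
80 | 90 | 8 | E | 90 | 2
80 | 90 | 90 | D | 90 | 4
After SELECT (3 rows):
sales.rank | users.yr | users.id
90 | 1 | 2
90 | 8 | 2
90 | 90 | 4

== RESULT ==
sales.rank | users.yr | users.id
90 | 1 | 2
90 | 8 | 2
90 | 90 | 4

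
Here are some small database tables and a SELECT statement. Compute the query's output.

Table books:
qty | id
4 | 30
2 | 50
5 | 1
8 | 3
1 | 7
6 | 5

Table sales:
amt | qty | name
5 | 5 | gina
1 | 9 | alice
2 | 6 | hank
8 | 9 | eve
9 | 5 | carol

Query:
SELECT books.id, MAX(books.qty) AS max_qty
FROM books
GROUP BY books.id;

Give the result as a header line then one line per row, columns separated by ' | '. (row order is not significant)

After GROUP BY (6 rows):
books.id | max_qty
30 | 4
50 | 2
1 | 5
3 | 8
7 | 1
5 | 6

== RESULT ==
books.id | max_qty
30 | 4
50 | 2
1 | 5
3 | 8
7 | 1
5 | 6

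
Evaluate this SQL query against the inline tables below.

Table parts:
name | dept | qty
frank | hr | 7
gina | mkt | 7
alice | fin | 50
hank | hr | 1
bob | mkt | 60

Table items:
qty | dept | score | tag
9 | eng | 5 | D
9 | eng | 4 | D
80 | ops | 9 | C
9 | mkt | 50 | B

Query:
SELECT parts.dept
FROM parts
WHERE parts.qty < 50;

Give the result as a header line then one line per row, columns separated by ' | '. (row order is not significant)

== RESULT ==
parts.dept
hr
mkt
hr

Derivation:
After WHERE (3 rows):
parts.name | parts.dept | parts.qty
frank | hr | 7
gina | mkt | 7
hank | hr | 1
After SELECT (3 rows):
parts.dept
hr
mkt
hr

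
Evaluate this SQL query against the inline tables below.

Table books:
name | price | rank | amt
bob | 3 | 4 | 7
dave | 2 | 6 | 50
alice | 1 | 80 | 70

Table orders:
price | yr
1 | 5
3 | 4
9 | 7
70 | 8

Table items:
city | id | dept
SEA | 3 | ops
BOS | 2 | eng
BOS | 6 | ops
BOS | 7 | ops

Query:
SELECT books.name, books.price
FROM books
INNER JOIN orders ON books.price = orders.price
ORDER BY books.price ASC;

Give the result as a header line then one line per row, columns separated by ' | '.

== RESULT ==
books.name | books.price
alice | 1
bob | 3

Derivation:
After JOIN orders (2 rows):
books.name | books.price | books.rank | books.amt | orders.price | orders.yr
bob | 3 | 4 | 7 | 3 | 4
alice | 1 | 80 | 70 | 1 | 5
After SELECT (2 rows):
books.name | books.price
bob | 3
alice | 1
After ORDER BY (2 rows):
books.name | books.price
alice | 1
bob | 3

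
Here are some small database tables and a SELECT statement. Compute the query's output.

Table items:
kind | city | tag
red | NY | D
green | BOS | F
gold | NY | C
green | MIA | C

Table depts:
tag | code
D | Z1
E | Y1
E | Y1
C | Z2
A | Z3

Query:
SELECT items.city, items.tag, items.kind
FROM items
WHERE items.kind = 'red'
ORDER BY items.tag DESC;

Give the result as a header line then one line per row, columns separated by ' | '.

After WHERE (1 rows):
items.kind | items.city | items.tag
red | NY | D
After SELECT (1 rows):
items.city | items.tag | items.kind
NY | D | red
After ORDER BY (1 rows):
items.city | items.tag | items.kind
NY | D | red

== RESULT ==
items.city | items.tag | items.kind
NY | D | red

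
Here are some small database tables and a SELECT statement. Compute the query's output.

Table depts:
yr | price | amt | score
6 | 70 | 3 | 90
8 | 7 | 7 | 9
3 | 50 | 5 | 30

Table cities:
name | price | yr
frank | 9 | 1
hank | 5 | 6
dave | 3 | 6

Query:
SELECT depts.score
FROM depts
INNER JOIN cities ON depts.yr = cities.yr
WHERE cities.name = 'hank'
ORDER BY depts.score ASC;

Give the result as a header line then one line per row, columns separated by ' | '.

== RESULT ==
depts.score
90

Derivation:
After JOIN cities (2 rows):
depts.yr | depts.price | depts.amt | depts.score | cities.name | cities.price | cities.yr
6 | 70 | 3 | 90 | hank | 5 | 6
6 | 70 | 3 | 90 | dave | 3 | 6
After WHERE (1 rows):
depts.yr | depts.price | depts.amt | depts.score | cities.name | cities.price | cities.yr
6 | 70 | 3 | 90 | hank | 5 | 6
After SELECT (1 rows):
depts.score
90
After ORDER BY (1 rows):
depts.score
90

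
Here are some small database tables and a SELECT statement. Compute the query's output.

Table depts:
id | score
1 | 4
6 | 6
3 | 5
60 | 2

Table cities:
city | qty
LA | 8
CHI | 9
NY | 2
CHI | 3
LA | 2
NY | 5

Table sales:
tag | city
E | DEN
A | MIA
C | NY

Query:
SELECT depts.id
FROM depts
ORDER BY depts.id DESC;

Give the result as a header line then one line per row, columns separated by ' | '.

== RESULT ==
depts.id
60
6
3
1

Derivation:
After SELECT (4 rows):
depts.id
1
6
3
60
After ORDER BY (4 rows):
depts.id
60
6
3
1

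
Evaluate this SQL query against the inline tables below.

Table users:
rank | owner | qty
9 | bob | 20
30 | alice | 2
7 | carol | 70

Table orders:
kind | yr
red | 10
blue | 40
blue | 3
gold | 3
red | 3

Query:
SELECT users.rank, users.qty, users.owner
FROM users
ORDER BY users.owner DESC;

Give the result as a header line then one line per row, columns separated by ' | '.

After SELECT (3 rows):
users.rank | users.qty | users.owner
9 | 20 | bob
30 | 2 | alice
7 | 70 | carol
After ORDER BY (3 rows):
users.rank | users.qty | users.owner
7 | 70 | carol
9 | 20 | bob
30 | 2 | alice

== RESULT ==
users.rank | users.qty | users.owner
7 | 70 | carol
9 | 20 | bob
30 | 2 | alice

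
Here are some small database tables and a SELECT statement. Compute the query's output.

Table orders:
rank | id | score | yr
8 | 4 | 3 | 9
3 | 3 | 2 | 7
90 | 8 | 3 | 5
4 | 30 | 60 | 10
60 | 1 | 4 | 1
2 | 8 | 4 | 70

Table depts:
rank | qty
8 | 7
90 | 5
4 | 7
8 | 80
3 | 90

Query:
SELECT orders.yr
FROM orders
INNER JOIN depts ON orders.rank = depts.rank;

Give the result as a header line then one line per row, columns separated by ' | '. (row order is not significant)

== RESULT ==
orders.yr
9
9
7
5
10

Derivation:
After JOIN depts (5 rows):
orders.rank | orders.id | orders.score | orders.yr | depts.rank | depts.qty
8 | 4 | 3 | 9 | 8 | 7
8 | 4 | 3 | 9 | 8 | 80
3 | 3 | 2 | 7 | 3 | 90
90 | 8 | 3 | 5 | 90 | 5
4 | 30 | 60 | 10 | 4 | 7
After SELECT (5 rows):
orders.yr
9
9
7
5
10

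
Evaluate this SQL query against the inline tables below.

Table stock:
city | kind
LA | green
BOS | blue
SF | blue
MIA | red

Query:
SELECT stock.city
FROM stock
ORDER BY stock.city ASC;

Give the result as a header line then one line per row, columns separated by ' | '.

After SELECT (4 rows):
stock.city
LA
BOS
SF
MIA
After ORDER BY (4 rows):
stock.city
BOS
LA
MIA
SF

== RESULT ==
stock.city
BOS
LA
MIA
SF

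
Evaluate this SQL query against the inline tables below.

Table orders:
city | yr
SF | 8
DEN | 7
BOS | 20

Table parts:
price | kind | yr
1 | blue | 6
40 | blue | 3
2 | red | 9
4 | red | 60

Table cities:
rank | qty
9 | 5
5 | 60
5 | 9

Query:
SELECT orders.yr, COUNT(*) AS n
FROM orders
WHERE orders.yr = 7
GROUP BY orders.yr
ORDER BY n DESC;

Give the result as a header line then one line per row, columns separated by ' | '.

After WHERE (1 rows):
orders.city | orders.yr
DEN | 7
After GROUP BY (1 rows):
orders.yr | n
7 | 1
After ORDER BY (1 rows):
orders.yr | n
7 | 1

== RESULT ==
orders.yr | n
7 | 1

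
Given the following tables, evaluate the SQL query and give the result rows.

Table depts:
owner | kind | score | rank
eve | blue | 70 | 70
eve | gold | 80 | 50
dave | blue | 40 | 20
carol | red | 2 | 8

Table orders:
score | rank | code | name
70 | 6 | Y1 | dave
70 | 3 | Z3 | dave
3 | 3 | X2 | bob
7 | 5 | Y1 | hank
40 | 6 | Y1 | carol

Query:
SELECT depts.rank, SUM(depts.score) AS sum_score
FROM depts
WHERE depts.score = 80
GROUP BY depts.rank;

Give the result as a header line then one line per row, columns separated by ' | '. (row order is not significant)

== RESULT ==
depts.rank | sum_score
50 | 80

Derivation:
After WHERE (1 rows):
depts.owner | depts.kind | depts.score | depts.rank
eve | gold | 80 | 50
After GROUP BY (1 rows):
depts.rank | sum_score
50 | 80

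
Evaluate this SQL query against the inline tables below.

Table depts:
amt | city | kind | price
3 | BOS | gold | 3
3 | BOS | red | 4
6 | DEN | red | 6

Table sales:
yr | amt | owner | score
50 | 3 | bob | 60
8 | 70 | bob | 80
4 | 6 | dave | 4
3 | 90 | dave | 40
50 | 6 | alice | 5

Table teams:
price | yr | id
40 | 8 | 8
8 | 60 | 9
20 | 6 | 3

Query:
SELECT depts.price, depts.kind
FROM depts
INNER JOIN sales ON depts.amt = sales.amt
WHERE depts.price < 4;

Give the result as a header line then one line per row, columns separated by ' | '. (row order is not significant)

After JOIN sales (4 rows):
depts.amt | depts.city | depts.kind | depts.price | sales.yr | sales.amt | sales.owner | sales.score
3 | BOS | gold | 3 | 50 | 3 | bob | 60
3 | BOS | red | 4 | 50 | 3 | bob | 60
6 | DEN | red | 6 | 4 | 6 | dave | 4
6 | DEN | red | 6 | 50 | 6 | alice | 5
After WHERE (1 rows):
depts.amt | depts.city | depts.kind | depts.price | sales.yr | sales.amt | sales.owner | sales.score
3 | BOS | gold | 3 | 50 | 3 | bob | 60
After SELECT (1 rows):
depts.price | depts.kind
3 | gold

== RESULT ==
depts.price | depts.kind
3 | gold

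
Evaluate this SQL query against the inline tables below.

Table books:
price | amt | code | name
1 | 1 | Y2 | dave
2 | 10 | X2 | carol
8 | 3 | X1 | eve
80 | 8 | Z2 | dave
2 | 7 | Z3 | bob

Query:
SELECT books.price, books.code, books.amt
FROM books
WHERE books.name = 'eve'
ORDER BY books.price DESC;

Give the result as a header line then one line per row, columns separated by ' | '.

== RESULT ==
books.price | books.code | books.amt
8 | X1 | 3

Derivation:
After WHERE (1 rows):
books.price | books.amt | books.code | books.name
8 | 3 | X1 | eve
After SELECT (1 rows):
books.price | books.code | books.amt
8 | X1 | 3
After ORDER BY (1 rows):
books.price | books.code | books.amt
8 | X1 | 3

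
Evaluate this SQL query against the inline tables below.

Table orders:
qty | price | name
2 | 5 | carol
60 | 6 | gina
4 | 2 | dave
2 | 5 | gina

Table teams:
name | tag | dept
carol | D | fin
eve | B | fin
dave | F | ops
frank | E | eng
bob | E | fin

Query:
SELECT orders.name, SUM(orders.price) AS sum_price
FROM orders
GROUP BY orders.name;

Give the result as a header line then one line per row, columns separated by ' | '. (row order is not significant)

== RESULT ==
orders.name | sum_price
carol | 5
gina | 11
dave | 2

Derivation:
After GROUP BY (3 rows):
orders.name | sum_price
carol | 5
gina | 11
dave | 2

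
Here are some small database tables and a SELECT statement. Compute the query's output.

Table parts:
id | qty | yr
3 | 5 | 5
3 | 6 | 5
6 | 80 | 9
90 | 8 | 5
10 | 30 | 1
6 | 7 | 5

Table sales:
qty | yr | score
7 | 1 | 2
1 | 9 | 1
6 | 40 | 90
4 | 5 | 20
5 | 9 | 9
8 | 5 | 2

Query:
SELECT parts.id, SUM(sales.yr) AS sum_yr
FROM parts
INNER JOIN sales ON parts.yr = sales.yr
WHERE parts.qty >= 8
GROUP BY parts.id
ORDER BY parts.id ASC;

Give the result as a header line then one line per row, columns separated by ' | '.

== RESULT ==
parts.id | sum_yr
6 | 18
10 | 1
90 | 10

Derivation:
After JOIN sales (11 rows):
parts.id | parts.qty | parts.yr | sales.qty | sales.yr | sales.score
3 | 5 | 5 | 4 | 5 | 20
3 | 5 | 5 | 8 | 5 | 2
3 | 6 | 5 | 4 | 5 | 20
3 | 6 | 5 | 8 | 5 | 2
6 | 80 | 9 | 1 | 9 | 1
6 | 80 | 9 | 5 | 9 | 9
90 | 8 | 5 | 4 | 5 | 20
90 | 8 | 5 | 8 | 5 | 2
10 | 30 | 1 | 7 | 1 | 2
6 | 7 | 5 | 4 | 5 | 20
6 | 7 | 5 | 8 | 5 | 2
After WHERE (5 rows):
parts.id | parts.qty | parts.yr | sales.qty | sales.yr | sales.score
6 | 80 | 9 | 1 | 9 | 1
6 | 80 | 9 | 5 | 9 | 9
90 | 8 | 5 | 4 | 5 | 20
90 | 8 | 5 | 8 | 5 | 2
10 | 30 | 1 | 7 | 1 | 2
After GROUP BY (3 rows):
parts.id | sum_yr
6 | 18
90 | 10
10 | 1
After ORDER BY (3 rows):
parts.id | sum_yr
6 | 18
10 | 1
90 | 10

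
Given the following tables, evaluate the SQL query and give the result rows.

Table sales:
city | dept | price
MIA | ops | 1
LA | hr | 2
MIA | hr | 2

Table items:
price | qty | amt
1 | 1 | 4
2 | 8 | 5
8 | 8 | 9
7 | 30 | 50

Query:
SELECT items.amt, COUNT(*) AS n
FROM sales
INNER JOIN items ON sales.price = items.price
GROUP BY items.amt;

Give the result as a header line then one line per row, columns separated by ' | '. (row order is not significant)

After JOIN items (3 rows):
sales.city | sales.dept | sales.price | items.price | items.qty | items.amt
MIA | ops | 1 | 1 | 1 | 4
LA | hr | 2 | 2 | 8 | 5
MIA | hr | 2 | 2 | 8 | 5
After GROUP BY (2 rows):
items.amt | n
4 | 1
5 | 2

== RESULT ==
items.amt | n
4 | 1
5 | 2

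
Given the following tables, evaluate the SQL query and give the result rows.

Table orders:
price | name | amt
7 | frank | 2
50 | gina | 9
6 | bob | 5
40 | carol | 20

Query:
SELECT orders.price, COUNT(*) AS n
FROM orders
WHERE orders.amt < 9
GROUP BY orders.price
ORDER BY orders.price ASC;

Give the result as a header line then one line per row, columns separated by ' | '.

After WHERE (2 rows):
orders.price | orders.name | orders.amt
7 | frank | 2
6 | bob | 5
After GROUP BY (2 rows):
orders.price | n
7 | 1
6 | 1
After ORDER BY (2 rows):
orders.price | n
6 | 1
7 | 1

== RESULT ==
orders.price | n
6 | 1
7 | 1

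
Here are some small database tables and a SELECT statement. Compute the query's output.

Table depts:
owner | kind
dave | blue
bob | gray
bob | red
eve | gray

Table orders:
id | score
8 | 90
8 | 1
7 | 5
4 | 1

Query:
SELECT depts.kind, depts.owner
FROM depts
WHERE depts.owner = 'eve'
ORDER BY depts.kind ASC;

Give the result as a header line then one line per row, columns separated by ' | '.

After WHERE (1 rows):
depts.owner | depts.kind
eve | gray
After SELECT (1 rows):
depts.kind | depts.owner
gray | eve
After ORDER BY (1 rows):
depts.kind | depts.owner
gray | eve

== RESULT ==
depts.kind | depts.owner
gray | eve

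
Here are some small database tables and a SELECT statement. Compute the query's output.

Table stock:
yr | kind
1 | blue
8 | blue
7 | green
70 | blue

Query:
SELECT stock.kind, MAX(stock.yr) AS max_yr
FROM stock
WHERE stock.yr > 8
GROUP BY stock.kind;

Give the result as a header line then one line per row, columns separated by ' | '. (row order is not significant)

After WHERE (1 rows):
stock.yr | stock.kind
70 | blue
After GROUP BY (1 rows):
stock.kind | max_yr
blue | 70

== RESULT ==
stock.kind | max_yr
blue | 70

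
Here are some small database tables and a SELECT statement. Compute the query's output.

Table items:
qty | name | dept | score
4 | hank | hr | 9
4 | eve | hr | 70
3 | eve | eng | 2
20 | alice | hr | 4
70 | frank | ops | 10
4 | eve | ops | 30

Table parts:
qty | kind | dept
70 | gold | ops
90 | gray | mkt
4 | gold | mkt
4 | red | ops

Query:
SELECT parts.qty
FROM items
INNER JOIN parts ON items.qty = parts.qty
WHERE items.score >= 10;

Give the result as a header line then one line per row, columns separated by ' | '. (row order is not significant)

After JOIN parts (7 rows):
items.qty | items.name | items.dept | items.score | parts.qty | parts.kind | parts.dept
4 | hank | hr | 9 | 4 | gold | mkt
4 | hank | hr | 9 | 4 | red | ops
4 | eve | hr | 70 | 4 | gold | mkt
4 | eve | hr | 70 | 4 | red | ops
70 | frank | ops | 10 | 70 | gold | ops
4 | eve | ops | 30 | 4 | gold | mkt
4 | eve | ops | 30 | 4 | red | ops
After WHERE (5 rows):
items.qty | items.name | items.dept | items.score | parts.qty | parts.kind | parts.dept
4 | eve | hr | 70 | 4 | gold | mkt
4 | eve | hr | 70 | 4 | red | ops
70 | frank | ops | 10 | 70 | gold | ops
4 | eve | ops | 30 | 4 | gold | mkt
4 | eve | ops | 30 | 4 | red | ops
After SELECT (5 rows):
parts.qty
4
4
70
4
4

== RESULT ==
parts.qty
4
4
70
4
4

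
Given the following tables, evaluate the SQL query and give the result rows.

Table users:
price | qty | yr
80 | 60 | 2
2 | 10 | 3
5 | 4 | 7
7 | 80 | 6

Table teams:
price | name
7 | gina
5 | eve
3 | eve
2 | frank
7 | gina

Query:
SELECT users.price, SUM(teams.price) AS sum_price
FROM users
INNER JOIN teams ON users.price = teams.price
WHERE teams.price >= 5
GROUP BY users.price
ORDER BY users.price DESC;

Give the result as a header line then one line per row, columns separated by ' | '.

After JOIN teams (4 rows):
users.price | users.qty | users.yr | teams.price | teams.name
2 | 10 | 3 | 2 | frank
5 | 4 | 7 | 5 | eve
7 | 80 | 6 | 7 | gina
7 | 80 | 6 | 7 | gina
After WHERE (3 rows):
users.price | users.qty | users.yr | teams.price | teams.name
5 | 4 | 7 | 5 | eve
7 | 80 | 6 | 7 | gina
7 | 80 | 6 | 7 | gina
After GROUP BY (2 rows):
users.price | sum_price
5 | 5
7 | 14
After ORDER BY (2 rows):
users.price | sum_price
7 | 14
5 | 5

== RESULT ==
users.price | sum_price
7 | 14
5 | 5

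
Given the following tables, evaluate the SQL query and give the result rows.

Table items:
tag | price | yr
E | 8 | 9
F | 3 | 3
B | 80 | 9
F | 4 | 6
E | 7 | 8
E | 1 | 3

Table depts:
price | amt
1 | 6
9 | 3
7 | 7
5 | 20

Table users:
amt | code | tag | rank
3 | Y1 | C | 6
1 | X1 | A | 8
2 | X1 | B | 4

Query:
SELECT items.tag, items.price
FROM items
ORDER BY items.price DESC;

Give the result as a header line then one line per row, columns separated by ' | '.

After SELECT (6 rows):
items.tag | items.price
E | 8
F | 3
B | 80
F | 4
E | 7
E | 1
After ORDER BY (6 rows):
items.tag | items.price
B | 80
E | 8
E | 7
F | 4
F | 3
E | 1

== RESULT ==
items.tag | items.price
B | 80
E | 8
E | 7
F | 4
F | 3
E | 1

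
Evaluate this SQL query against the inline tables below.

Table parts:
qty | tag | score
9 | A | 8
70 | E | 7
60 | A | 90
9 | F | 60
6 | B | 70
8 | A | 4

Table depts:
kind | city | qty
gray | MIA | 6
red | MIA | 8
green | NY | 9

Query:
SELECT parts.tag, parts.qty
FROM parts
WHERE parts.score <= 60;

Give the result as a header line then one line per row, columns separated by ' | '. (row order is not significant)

After WHERE (4 rows):
parts.qty | parts.tag | parts.score
9 | A | 8
70 | E | 7
9 | F | 60
8 | A | 4
After SELECT (4 rows):
parts.tag | parts.qty
A | 9
E | 70
F | 9
A | 8

== RESULT ==
parts.tag | parts.qty
A | 9
E | 70
F | 9
A | 8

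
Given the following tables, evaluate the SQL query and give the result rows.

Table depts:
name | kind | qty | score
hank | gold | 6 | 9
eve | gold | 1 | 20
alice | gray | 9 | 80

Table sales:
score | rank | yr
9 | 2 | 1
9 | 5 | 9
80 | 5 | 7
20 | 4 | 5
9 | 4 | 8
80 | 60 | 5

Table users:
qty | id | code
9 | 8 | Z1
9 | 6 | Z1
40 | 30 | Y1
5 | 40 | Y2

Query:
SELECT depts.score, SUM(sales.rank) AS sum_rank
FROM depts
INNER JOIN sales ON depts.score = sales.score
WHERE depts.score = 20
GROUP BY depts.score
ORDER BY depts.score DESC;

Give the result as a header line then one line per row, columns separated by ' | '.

== RESULT ==
depts.score | sum_rank
20 | 4

Derivation:
After JOIN sales (6 rows):
depts.name | depts.kind | depts.qty | depts.score | sales.score | sales.rank | sales.yr
hank | gold | 6 | 9 | 9 | 2 | 1
hank | gold | 6 | 9 | 9 | 5 | 9
hank | gold | 6 | 9 | 9 | 4 | 8
eve | gold | 1 | 20 | 20 | 4 | 5
alice | gray | 9 | 80 | 80 | 5 | 7
alice | gray | 9 | 80 | 80 | 60 | 5
After WHERE (1 rows):
depts.name | depts.kind | depts.qty | depts.score | sales.score | sales.rank | sales.yr
eve | gold | 1 | 20 | 20 | 4 | 5
After GROUP BY (1 rows):
depts.score | sum_rank
20 | 4
After ORDER BY (1 rows):
depts.score | sum_rank
20 | 4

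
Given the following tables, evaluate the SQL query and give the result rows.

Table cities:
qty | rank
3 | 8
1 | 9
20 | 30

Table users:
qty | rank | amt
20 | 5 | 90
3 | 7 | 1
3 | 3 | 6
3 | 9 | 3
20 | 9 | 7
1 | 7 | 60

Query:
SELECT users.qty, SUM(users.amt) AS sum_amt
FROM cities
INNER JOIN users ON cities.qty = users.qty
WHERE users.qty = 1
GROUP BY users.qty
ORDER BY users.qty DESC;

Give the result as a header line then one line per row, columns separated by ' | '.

After JOIN users (6 rows):
cities.qty | cities.rank | users.qty | users.rank | users.amt
3 | 8 | 3 | 7 | 1
3 | 8 | 3 | 3 | 6
3 | 8 | 3 | 9 | 3
1 | 9 | 1 | 7 | 60
20 | 30 | 20 | 5 | 90
20 | 30 | 20 | 9 | 7
After WHERE (1 rows):
cities.qty | cities.rank | users.qty | users.rank | users.amt
1 | 9 | 1 | 7 | 60
After GROUP BY (1 rows):
users.qty | sum_amt
1 | 60
After ORDER BY (1 rows):
users.qty | sum_amt
1 | 60

== RESULT ==
users.qty | sum_amt
1 | 60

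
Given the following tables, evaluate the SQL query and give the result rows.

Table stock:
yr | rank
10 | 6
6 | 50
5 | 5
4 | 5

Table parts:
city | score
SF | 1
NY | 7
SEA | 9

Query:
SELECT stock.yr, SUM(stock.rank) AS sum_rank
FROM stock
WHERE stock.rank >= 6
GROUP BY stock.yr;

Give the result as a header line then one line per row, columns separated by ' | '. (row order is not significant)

After WHERE (2 rows):
stock.yr | stock.rank
10 | 6
6 | 50
After GROUP BY (2 rows):
stock.yr | sum_rank
10 | 6
6 | 50

== RESULT ==
stock.yr | sum_rank
10 | 6
6 | 50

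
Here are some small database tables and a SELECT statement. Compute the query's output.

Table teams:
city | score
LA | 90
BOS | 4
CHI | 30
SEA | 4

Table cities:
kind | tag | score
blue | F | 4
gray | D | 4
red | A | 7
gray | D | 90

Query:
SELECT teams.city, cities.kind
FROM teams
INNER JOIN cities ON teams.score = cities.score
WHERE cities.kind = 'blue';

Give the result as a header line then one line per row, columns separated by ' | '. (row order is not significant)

After JOIN cities (5 rows):
teams.city | teams.score | cities.kind | cities.tag | cities.score
LA | 90 | gray | D | 90
BOS | 4 | blue | F | 4
BOS | 4 | gray | D | 4
SEA | 4 | blue | F | 4
SEA | 4 | gray | D | 4
After WHERE (2 rows):
teams.city | teams.score | cities.kind | cities.tag | cities.score
BOS | 4 | blue | F | 4
SEA | 4 | blue | F | 4
After SELECT (2 rows):
teams.city | cities.kind
BOS | blue
SEA | blue

== RESULT ==
teams.city | cities.kind
BOS | blue
SEA | blue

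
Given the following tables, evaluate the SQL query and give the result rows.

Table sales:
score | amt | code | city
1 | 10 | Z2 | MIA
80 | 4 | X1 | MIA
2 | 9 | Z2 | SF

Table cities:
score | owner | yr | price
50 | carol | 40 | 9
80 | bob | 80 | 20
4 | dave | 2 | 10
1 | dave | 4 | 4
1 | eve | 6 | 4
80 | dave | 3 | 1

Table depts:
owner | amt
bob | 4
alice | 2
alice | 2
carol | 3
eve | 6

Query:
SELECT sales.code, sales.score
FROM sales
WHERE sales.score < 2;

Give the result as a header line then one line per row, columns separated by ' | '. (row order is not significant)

== RESULT ==
sales.code | sales.score
Z2 | 1

Derivation:
After WHERE (1 rows):
sales.score | sales.amt | sales.code | sales.city
1 | 10 | Z2 | MIA
After SELECT (1 rows):
sales.code | sales.score
Z2 | 1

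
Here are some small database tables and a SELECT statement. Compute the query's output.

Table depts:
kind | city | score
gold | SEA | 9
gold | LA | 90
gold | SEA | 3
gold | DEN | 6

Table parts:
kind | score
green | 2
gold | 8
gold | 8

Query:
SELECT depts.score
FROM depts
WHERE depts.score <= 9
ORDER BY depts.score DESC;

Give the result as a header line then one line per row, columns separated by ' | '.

After WHERE (3 rows):
depts.kind | depts.city | depts.score
gold | SEA | 9
gold | SEA | 3
gold | DEN | 6
After SELECT (3 rows):
depts.score
9
3
6
After ORDER BY (3 rows):
depts.score
9
6
3

== RESULT ==
depts.score
9
6
3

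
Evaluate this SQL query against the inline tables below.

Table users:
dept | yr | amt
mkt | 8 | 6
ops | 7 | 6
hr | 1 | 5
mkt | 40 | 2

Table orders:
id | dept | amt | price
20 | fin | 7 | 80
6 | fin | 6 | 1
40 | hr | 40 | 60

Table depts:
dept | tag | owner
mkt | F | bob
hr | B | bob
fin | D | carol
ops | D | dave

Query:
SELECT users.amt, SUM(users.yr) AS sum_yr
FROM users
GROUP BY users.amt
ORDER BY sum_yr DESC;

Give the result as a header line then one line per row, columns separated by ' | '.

== RESULT ==
users.amt | sum_yr
2 | 40
6 | 15
5 | 1

Derivation:
After GROUP BY (3 rows):
users.amt | sum_yr
6 | 15
5 | 1
2 | 40
After ORDER BY (3 rows):
users.amt | sum_yr
2 | 40
6 | 15
5 | 1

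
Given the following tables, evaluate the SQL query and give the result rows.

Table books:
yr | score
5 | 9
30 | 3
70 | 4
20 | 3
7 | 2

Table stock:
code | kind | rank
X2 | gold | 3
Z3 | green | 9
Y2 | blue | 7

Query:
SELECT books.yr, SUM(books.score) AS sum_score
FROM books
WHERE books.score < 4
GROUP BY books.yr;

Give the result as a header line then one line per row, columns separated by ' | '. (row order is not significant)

== RESULT ==
books.yr | sum_score
30 | 3
20 | 3
7 | 2

Derivation:
After WHERE (3 rows):
books.yr | books.score
30 | 3
20 | 3
7 | 2
After GROUP BY (3 rows):
books.yr | sum_score
30 | 3
20 | 3
7 | 2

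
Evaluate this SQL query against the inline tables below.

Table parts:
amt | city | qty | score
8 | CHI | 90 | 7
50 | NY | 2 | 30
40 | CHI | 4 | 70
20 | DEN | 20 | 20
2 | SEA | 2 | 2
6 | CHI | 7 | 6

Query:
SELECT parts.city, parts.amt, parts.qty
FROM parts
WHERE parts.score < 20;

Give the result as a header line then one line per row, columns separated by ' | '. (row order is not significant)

After WHERE (3 rows):
parts.amt | parts.city | parts.qty | parts.score
8 | CHI | 90 | 7
2 | SEA | 2 | 2
6 | CHI | 7 | 6
After SELECT (3 rows):
parts.city | parts.amt | parts.qty
CHI | 8 | 90
SEA | 2 | 2
CHI | 6 | 7

== RESULT ==
parts.city | parts.amt | parts.qty
CHI | 8 | 90
SEA | 2 | 2
CHI | 6 | 7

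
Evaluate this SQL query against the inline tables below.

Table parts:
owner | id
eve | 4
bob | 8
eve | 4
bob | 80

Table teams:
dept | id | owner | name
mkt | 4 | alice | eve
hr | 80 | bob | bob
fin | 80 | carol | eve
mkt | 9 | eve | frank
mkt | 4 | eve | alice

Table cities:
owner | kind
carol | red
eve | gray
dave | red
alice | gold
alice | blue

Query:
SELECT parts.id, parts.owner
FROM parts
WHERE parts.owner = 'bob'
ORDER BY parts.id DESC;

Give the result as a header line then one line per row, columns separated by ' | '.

After WHERE (2 rows):
parts.owner | parts.id
bob | 8
bob | 80
After SELECT (2 rows):
parts.id | parts.owner
8 | bob
80 | bob
After ORDER BY (2 rows):
parts.id | parts.owner
80 | bob
8 | bob

== RESULT ==
parts.id | parts.owner
80 | bob
8 | bob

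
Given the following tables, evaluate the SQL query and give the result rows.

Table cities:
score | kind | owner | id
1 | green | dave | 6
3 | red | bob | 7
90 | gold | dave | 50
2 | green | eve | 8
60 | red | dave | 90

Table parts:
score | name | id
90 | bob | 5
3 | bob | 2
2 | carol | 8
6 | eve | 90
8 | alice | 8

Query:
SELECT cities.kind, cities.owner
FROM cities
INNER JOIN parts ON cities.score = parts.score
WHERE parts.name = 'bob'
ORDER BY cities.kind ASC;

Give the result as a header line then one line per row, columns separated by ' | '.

After JOIN parts (3 rows):
cities.score | cities.kind | cities.owner | cities.id | parts.score | parts.name | parts.id
3 | red | bob | 7 | 3 | bob | 2
90 | gold | dave | 50 | 90 | bob | 5
2 | green | eve | 8 | 2 | carol | 8
After WHERE (2 rows):
cities.score | cities.kind | cities.owner | cities.id | parts.score | parts.name | parts.id
3 | red | bob | 7 | 3 | bob | 2
90 | gold | dave | 50 | 90 | bob | 5
After SELECT (2 rows):
cities.kind | cities.owner
red | bob
gold | dave
After ORDER BY (2 rows):
cities.kind | cities.owner
gold | dave
red | bob

== RESULT ==
cities.kind | cities.owner
gold | dave
red | bob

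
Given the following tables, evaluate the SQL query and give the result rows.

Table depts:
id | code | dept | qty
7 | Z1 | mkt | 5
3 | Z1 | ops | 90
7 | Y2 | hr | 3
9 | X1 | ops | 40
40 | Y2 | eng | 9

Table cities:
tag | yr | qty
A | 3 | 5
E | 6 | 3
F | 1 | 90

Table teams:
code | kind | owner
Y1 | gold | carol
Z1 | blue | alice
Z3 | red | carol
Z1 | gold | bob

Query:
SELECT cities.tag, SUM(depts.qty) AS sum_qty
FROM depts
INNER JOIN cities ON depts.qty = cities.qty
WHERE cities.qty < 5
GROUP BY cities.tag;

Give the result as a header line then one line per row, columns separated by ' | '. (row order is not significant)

== RESULT ==
cities.tag | sum_qty
E | 3

Derivation:
After JOIN cities (3 rows):
depts.id | depts.code | depts.dept | depts.qty | cities.tag | cities.yr | cities.qty
7 | Z1 | mkt | 5 | A | 3 | 5
3 | Z1 | ops | 90 | F | 1 | 90
7 | Y2 | hr | 3 | E | 6 | 3
After WHERE (1 rows):
depts.id | depts.code | depts.dept | depts.qty | cities.tag | cities.yr | cities.qty
7 | Y2 | hr | 3 | E | 6 | 3
After GROUP BY (1 rows):
cities.tag | sum_qty
E | 3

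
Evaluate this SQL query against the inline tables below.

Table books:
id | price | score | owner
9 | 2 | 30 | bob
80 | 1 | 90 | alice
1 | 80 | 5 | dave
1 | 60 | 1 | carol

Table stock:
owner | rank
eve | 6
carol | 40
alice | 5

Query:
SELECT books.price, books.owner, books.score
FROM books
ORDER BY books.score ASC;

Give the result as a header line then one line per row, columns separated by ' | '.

After SELECT (4 rows):
books.price | books.owner | books.score
2 | bob | 30
1 | alice | 90
80 | dave | 5
60 | carol | 1
After ORDER BY (4 rows):
books.price | books.owner | books.score
60 | carol | 1
80 | dave | 5
2 | bob | 30
1 | alice | 90

== RESULT ==
books.price | books.owner | books.score
60 | carol | 1
80 | dave | 5
2 | bob | 30
1 | alice | 90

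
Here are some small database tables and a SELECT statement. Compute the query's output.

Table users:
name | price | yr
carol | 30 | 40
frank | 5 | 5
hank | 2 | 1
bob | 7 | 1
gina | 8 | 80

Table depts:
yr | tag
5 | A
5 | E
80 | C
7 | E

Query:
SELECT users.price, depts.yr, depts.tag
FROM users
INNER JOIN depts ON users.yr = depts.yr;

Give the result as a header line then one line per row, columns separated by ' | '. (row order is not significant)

== RESULT ==
users.price | depts.yr | depts.tag
5 | 5 | A
5 | 5 | E
8 | 80 | C

Derivation:
After JOIN depts (3 rows):
users.name | users.price | users.yr | depts.yr | depts.tag
frank | 5 | 5 | 5 | A
frank | 5 | 5 | 5 | E
gina | 8 | 80 | 80 | C
After SELECT (3 rows):
users.price | depts.yr | depts.tag
5 | 5 | A
5 | 5 | E
8 | 80 | C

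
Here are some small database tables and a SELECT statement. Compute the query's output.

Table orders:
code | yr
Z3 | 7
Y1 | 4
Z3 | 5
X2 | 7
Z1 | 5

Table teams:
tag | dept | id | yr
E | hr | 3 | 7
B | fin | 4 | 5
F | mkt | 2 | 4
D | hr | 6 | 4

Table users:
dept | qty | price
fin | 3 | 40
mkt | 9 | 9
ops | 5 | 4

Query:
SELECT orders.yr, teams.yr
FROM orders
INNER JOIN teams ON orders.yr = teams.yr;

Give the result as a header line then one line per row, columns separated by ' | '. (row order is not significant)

== RESULT ==
orders.yr | teams.yr
7 | 7
4 | 4
4 | 4
5 | 5
7 | 7
5 | 5

Derivation:
After JOIN teams (6 rows):
orders.code | orders.yr | teams.tag | teams.dept | teams.id | teams.yr
Z3 | 7 | E | hr | 3 | 7
Y1 | 4 | F | mkt | 2 | 4
Y1 | 4 | D | hr | 6 | 4
Z3 | 5 | B | fin | 4 | 5
X2 | 7 | E | hr | 3 | 7
Z1 | 5 | B | fin | 4 | 5
After SELECT (6 rows):
orders.yr | teams.yr
7 | 7
4 | 4
4 | 4
5 | 5
7 | 7
5 | 5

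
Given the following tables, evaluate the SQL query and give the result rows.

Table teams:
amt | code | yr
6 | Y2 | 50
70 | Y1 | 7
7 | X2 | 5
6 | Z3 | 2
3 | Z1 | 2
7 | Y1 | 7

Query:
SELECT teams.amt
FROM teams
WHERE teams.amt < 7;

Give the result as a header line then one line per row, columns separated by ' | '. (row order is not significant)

After WHERE (3 rows):
teams.amt | teams.code | teams.yr
6 | Y2 | 50
6 | Z3 | 2
3 | Z1 | 2
After SELECT (3 rows):
teams.amt
6
6
3

== RESULT ==
teams.amt
6
6
3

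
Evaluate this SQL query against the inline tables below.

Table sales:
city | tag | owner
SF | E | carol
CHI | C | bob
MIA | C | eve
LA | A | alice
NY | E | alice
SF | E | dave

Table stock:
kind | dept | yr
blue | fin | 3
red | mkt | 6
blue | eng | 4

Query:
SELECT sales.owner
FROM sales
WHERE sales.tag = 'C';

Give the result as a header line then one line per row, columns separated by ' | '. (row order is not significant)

After WHERE (2 rows):
sales.city | sales.tag | sales.owner
CHI | C | bob
MIA | C | eve
After SELECT (2 rows):
sales.owner
bob
eve

== RESULT ==
sales.owner
bob
eve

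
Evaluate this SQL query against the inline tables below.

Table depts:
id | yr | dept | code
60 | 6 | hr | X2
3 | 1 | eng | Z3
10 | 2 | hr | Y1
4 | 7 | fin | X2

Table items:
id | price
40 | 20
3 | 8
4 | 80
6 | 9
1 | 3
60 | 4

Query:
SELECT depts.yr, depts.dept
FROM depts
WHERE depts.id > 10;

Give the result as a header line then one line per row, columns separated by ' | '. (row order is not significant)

== RESULT ==
depts.yr | depts.dept
6 | hr

Derivation:
After WHERE (1 rows):
depts.id | depts.yr | depts.dept | depts.code
60 | 6 | hr | X2
After SELECT (1 rows):
depts.yr | depts.dept
6 | hr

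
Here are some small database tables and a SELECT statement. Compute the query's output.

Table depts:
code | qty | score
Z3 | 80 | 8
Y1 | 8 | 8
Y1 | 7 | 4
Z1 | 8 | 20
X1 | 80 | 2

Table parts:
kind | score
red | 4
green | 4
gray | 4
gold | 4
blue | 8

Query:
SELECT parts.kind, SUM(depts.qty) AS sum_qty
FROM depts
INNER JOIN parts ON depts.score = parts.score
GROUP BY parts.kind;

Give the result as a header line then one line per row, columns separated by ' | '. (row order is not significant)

== RESULT ==
parts.kind | sum_qty
blue | 88
red | 7
green | 7
gray | 7
gold | 7

Derivation:
After JOIN parts (6 rows):
depts.code | depts.qty | depts.score | parts.kind | parts.score
Z3 | 80 | 8 | blue | 8
Y1 | 8 | 8 | blue | 8
Y1 | 7 | 4 | red | 4
Y1 | 7 | 4 | green | 4
Y1 | 7 | 4 | gray | 4
Y1 | 7 | 4 | gold | 4
After GROUP BY (5 rows):
parts.kind | sum_qty
blue | 88
red | 7
green | 7
gray | 7
gold | 7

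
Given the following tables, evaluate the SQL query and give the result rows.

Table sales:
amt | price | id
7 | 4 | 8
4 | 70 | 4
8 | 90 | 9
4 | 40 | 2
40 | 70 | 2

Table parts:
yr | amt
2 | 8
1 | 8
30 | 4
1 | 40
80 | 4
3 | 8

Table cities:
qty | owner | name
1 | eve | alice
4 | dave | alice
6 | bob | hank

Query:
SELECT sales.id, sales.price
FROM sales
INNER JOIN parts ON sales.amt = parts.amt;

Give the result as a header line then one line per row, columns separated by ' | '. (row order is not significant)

After JOIN parts (8 rows):
sales.amt | sales.price | sales.id | parts.yr | parts.amt
4 | 70 | 4 | 30 | 4
4 | 70 | 4 | 80 | 4
8 | 90 | 9 | 2 | 8
8 | 90 | 9 | 1 | 8
8 | 90 | 9 | 3 | 8
4 | 40 | 2 | 30 | 4
4 | 40 | 2 | 80 | 4
40 | 70 | 2 | 1 | 40
After SELECT (8 rows):
sales.id | sales.price
4 | 70
4 | 70
9 | 90
9 | 90
9 | 90
2 | 40
2 | 40
2 | 70

== RESULT ==
sales.id | sales.price
4 | 70
4 | 70
9 | 90
9 | 90
9 | 90
2 | 40
2 | 40
2 | 70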